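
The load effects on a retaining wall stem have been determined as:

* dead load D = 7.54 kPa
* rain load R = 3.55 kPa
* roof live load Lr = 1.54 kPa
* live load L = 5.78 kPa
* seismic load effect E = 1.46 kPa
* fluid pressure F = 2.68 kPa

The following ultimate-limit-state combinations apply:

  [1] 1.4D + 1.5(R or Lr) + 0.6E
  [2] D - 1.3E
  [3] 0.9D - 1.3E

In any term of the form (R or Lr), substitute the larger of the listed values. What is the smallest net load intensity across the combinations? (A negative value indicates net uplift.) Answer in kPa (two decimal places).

4.89 kPa

(R or Lr) → R = 3.55 kPa.
[1] 1.4(7.54) + 1.5(3.55) + 0.6(1.46) = 16.76
[2] 1.0(7.54) - 1.3(1.46) = 7.54 - 1.90 = 5.64
[3] 0.9(7.54) - 1.3(1.46) = 6.79 - 1.90 = 4.89
Combination 3 gives the minimum: 4.89 kPa.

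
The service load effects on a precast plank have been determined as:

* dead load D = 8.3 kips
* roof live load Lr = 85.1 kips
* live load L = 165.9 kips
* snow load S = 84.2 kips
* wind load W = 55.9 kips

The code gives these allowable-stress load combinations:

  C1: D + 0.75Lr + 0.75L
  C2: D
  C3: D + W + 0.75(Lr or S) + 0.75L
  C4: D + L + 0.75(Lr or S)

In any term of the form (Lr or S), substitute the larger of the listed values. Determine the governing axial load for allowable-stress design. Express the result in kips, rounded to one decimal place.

(Lr or S) → Lr = 85.1 kips.
C1: 1.0(8.3) + 0.75(85.1) + 0.75(165.9) = 196.6
C2: 1.0(8.3) = 8.3
C3: 1.0(8.3) + 1.0(55.9) + 0.75(85.1) + 0.75(165.9) = 252.5
C4: 1.0(8.3) + 1.0(165.9) + 0.75(85.1) = 8.3 + 165.9 + 63.8 = 238.0
The controlling combination is 3, giving 252.5 kips.

252.5 kips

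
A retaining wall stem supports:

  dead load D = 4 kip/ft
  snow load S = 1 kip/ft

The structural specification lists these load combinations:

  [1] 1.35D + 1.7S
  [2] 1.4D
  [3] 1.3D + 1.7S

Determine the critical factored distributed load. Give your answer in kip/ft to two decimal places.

7.10 kip/ft

[1] 1.35(4) + 1.7(1) = 7.10
[2] 1.4(4) = 5.60
[3] 1.3(4) + 1.7(1) = 6.90
The controlling combination is 1, giving 7.10 kip/ft.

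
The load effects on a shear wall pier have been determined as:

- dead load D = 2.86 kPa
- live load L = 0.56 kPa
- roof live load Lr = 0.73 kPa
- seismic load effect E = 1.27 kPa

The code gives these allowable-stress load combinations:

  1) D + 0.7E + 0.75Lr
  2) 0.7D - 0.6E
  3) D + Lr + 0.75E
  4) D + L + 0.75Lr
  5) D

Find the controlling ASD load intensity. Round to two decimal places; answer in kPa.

4.54 kPa

1) 1.0(2.86) + 0.7(1.27) + 0.75(0.73) = 4.30
2) 0.7(2.86) - 0.6(1.27) = 1.24
3) 1.0(2.86) + 1.0(0.73) + 0.75(1.27) = 4.54
4) 1.0(2.86) + 1.0(0.56) + 0.75(0.73) = 3.97
5) 1.0(2.86) = 2.86
Combination 3 governs: q = 4.54 kPa.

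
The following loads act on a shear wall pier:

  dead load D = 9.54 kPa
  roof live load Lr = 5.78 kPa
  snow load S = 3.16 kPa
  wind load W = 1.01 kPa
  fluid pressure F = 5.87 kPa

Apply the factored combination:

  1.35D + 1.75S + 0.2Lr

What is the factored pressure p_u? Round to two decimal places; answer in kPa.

1.35(9.54) + 1.75(3.16) + 0.2(5.78) = 12.88 + 5.53 + 1.16 = 19.57
p_u = 19.57 kPa.

19.57 kPa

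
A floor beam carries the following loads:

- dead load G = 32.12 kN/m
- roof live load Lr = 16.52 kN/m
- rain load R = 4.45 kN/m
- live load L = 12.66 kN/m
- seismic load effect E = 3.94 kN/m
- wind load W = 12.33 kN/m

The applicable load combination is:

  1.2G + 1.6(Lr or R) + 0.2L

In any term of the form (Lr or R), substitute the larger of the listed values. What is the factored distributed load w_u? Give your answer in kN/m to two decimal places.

67.51 kN/m

(Lr or R) → Lr = 16.52 kN/m.
1.2(32.12) + 1.6(16.52) + 0.2(12.66) = 67.51
w_u = 67.51 kN/m.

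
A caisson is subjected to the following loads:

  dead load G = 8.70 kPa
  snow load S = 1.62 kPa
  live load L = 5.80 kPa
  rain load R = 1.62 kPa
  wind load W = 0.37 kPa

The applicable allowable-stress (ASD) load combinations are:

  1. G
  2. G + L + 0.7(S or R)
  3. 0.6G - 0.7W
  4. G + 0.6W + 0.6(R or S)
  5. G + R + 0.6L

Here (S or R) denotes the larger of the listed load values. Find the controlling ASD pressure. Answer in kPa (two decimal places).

(S or R) → S = 1.62 kPa; (R or S) → R = 1.62 kPa.
1. 1.0(8.70) = 8.70
2. 1.0(8.70) + 1.0(5.80) + 0.7(1.62) = 8.70 + 5.80 + 1.13 = 15.63
3. 0.6(8.70) - 0.7(0.37) = 5.22 - 0.26 = 4.96
4. 1.0(8.70) + 0.6(0.37) + 0.6(1.62) = 8.70 + 0.22 + 0.97 = 9.89
5. 1.0(8.70) + 1.0(1.62) + 0.6(5.80) = 8.70 + 1.62 + 3.48 = 13.80
Maximum is from combination 2.

15.63 kPa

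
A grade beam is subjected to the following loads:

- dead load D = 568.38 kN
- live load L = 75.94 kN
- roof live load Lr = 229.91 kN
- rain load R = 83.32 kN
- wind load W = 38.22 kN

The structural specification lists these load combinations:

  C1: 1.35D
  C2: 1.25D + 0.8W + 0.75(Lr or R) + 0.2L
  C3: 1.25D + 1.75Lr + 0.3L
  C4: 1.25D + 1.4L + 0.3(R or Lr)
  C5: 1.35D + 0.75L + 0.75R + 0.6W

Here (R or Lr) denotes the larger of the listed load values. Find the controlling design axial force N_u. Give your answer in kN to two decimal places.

1135.60 kN

(Lr or R) → Lr = 229.91 kN; (R or Lr) → Lr = 229.91 kN.
C1: 1.35(568.38) = 767.31
C2: 1.25(568.38) + 0.8(38.22) + 0.75(229.91) + 0.2(75.94) = 928.67
C3: 1.25(568.38) + 1.75(229.91) + 0.3(75.94) = 710.48 + 402.34 + 22.78 = 1135.60
C4: 1.25(568.38) + 1.4(75.94) + 0.3(229.91) = 885.76
C5: 1.35(568.38) + 0.75(75.94) + 0.75(83.32) + 0.6(38.22) = 767.31 + 56.96 + 62.49 + 22.93 = 909.69
Combination 3 governs: N_u = 1135.60 kN.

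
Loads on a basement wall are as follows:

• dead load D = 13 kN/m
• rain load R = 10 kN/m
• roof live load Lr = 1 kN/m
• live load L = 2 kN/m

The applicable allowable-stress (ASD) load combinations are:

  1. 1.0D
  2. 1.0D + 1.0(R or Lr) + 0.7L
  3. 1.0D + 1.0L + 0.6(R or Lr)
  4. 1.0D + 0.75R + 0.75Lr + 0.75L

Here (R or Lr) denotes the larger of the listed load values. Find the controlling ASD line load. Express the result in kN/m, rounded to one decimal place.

24.4 kN/m

(R or Lr) → R = 10 kN/m.
1. 1.0(13) = 13.0
2. 1.0(13) + 1.0(10) + 0.7(2) = 13.0 + 10.0 + 1.4 = 24.4
3. 1.0(13) + 1.0(2) + 0.6(10) = 13.0 + 2.0 + 6.0 = 21.0
4. 1.0(13) + 0.75(10) + 0.75(1) + 0.75(2) = 13.0 + 7.5 + 0.8 + 1.5 = 22.8
Maximum is from combination 2.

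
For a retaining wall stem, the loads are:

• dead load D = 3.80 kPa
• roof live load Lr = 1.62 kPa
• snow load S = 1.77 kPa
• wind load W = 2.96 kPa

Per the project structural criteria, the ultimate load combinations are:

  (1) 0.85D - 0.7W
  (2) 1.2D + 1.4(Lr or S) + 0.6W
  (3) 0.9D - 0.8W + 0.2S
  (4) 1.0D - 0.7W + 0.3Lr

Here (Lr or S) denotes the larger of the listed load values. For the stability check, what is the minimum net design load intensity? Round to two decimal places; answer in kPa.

(Lr or S) → S = 1.77 kPa.
(1) 0.85(3.80) - 0.7(2.96) = 3.23 - 2.07 = 1.16
(2) 1.2(3.80) + 1.4(1.77) + 0.6(2.96) = 8.81
(3) 0.9(3.80) - 0.8(2.96) + 0.2(1.77) = 1.41
(4) 1.0(3.80) - 0.7(2.96) + 0.3(1.62) = 2.21
Combination 1 gives the minimum: 1.16 kPa.

1.16 kPa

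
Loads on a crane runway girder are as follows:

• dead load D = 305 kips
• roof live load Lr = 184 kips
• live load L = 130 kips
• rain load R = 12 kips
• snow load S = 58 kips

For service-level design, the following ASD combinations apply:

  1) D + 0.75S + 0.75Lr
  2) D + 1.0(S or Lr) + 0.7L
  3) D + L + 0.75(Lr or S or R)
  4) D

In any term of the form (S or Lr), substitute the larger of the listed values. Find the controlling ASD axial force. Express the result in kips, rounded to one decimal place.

580.0 kips

(S or Lr) → Lr = 184 kips; (Lr or S or R) → Lr = 184 kips.
1) 1.0(305) + 0.75(58) + 0.75(184) = 305.0 + 43.5 + 138.0 = 486.5
2) 1.0(305) + 1.0(184) + 0.7(130) = 305.0 + 184.0 + 91.0 = 580.0
3) 1.0(305) + 1.0(130) + 0.75(184) = 305.0 + 130.0 + 138.0 = 573.0
4) 1.0(305) = 305.0
Combination 2 governs: P = 580.0 kips.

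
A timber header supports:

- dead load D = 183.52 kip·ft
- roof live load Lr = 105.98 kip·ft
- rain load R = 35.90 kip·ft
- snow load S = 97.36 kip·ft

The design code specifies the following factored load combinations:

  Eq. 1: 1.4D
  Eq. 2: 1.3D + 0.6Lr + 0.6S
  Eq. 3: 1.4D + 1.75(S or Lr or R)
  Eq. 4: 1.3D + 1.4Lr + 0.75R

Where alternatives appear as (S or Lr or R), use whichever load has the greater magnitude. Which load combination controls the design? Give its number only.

(S or Lr or R) → Lr = 105.98 kip·ft.
Eq. 1: 1.4(183.52) = 256.93
Eq. 2: 1.3(183.52) + 0.6(105.98) + 0.6(97.36) = 360.58
Eq. 3: 1.4(183.52) + 1.75(105.98) = 442.39
Eq. 4: 1.3(183.52) + 1.4(105.98) + 0.75(35.90) = 413.87
The largest value is 442.39 kip·ft from combination 3.

Combination 3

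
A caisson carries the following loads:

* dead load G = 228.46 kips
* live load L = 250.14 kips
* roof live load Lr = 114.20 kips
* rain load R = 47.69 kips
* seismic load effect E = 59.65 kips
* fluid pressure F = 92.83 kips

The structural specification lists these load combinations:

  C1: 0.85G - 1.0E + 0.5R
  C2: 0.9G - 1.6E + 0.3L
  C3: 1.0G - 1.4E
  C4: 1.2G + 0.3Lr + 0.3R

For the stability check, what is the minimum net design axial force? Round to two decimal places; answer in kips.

144.95 kips

C1: 0.85(228.46) - 1.0(59.65) + 0.5(47.69) = 194.19 - 59.65 + 23.85 = 158.39
C2: 0.9(228.46) - 1.6(59.65) + 0.3(250.14) = 185.22
C3: 1.0(228.46) - 1.4(59.65) = 228.46 - 83.51 = 144.95
C4: 1.2(228.46) + 0.3(114.20) + 0.3(47.69) = 274.15 + 34.26 + 14.31 = 322.72
Combination 3 gives the minimum: 144.95 kips.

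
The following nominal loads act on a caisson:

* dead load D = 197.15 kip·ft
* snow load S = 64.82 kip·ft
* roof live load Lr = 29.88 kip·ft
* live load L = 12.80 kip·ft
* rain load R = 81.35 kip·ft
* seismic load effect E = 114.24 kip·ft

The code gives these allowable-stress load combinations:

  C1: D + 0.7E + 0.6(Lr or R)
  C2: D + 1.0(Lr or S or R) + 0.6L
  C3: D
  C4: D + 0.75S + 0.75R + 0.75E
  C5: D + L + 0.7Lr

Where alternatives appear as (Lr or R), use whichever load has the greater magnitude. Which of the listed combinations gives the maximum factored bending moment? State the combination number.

Combination 4

(Lr or R) → R = 81.35 kip·ft; (Lr or S or R) → R = 81.35 kip·ft.
C1: 1.0(197.15) + 0.7(114.24) + 0.6(81.35) = 325.93
C2: 1.0(197.15) + 1.0(81.35) + 0.6(12.80) = 286.18
C3: 1.0(197.15) = 197.15
C4: 1.0(197.15) + 0.75(64.82) + 0.75(81.35) + 0.75(114.24) = 392.46
C5: 1.0(197.15) + 1.0(12.80) + 0.7(29.88) = 230.87
The largest value is 392.46 kip·ft from combination 4.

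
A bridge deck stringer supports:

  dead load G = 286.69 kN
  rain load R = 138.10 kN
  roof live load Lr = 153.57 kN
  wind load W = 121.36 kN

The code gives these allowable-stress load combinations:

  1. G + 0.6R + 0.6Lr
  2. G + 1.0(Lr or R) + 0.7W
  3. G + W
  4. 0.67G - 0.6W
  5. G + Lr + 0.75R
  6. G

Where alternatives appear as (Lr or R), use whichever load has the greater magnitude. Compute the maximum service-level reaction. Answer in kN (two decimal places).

543.84 kN

(Lr or R) → Lr = 153.57 kN.
1. 1.0(286.69) + 0.6(138.10) + 0.6(153.57) = 286.69 + 82.86 + 92.14 = 461.69
2. 1.0(286.69) + 1.0(153.57) + 0.7(121.36) = 286.69 + 153.57 + 84.95 = 525.21
3. 1.0(286.69) + 1.0(121.36) = 286.69 + 121.36 = 408.05
4. 0.67(286.69) - 0.6(121.36) = 119.27
5. 1.0(286.69) + 1.0(153.57) + 0.75(138.10) = 286.69 + 153.57 + 103.58 = 543.84
6. 1.0(286.69) = 286.69
Combination 5 governs: V = 543.84 kN.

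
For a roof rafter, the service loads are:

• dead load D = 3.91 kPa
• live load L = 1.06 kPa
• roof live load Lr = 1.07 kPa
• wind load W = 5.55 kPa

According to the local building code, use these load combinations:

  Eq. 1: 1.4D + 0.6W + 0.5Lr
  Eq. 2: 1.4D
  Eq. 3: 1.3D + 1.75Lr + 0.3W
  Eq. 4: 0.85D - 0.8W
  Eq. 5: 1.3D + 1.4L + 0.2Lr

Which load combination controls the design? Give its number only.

Eq. 1: 1.4(3.91) + 0.6(5.55) + 0.5(1.07) = 5.47 + 3.33 + 0.54 = 9.34
Eq. 2: 1.4(3.91) = 5.47
Eq. 3: 1.3(3.91) + 1.75(1.07) + 0.3(5.55) = 5.08 + 1.87 + 1.67 = 8.62
Eq. 4: 0.85(3.91) - 0.8(5.55) = 3.32 - 4.44 = -1.12
Eq. 5: 1.3(3.91) + 1.4(1.06) + 0.2(1.07) = 6.78
The largest value is 9.34 kPa from combination 1.

Combination 1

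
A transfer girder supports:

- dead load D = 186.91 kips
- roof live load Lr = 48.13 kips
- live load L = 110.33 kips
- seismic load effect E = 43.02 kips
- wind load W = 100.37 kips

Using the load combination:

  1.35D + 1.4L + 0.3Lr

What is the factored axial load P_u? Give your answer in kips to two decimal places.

1.35(186.91) + 1.4(110.33) + 0.3(48.13) = 421.23
P_u = 421.23 kips.

421.23 kips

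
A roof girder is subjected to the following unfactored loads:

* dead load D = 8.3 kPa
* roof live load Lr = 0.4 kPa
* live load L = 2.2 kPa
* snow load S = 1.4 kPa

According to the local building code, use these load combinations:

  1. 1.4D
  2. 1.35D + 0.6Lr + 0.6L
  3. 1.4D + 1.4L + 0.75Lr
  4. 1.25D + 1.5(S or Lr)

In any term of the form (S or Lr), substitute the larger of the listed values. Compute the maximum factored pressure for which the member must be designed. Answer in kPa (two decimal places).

(S or Lr) → S = 1.4 kPa.
1. 1.4(8.3) = 11.62
2. 1.35(8.3) + 0.6(0.4) + 0.6(2.2) = 11.21 + 0.24 + 1.32 = 12.77
3. 1.4(8.3) + 1.4(2.2) + 0.75(0.4) = 11.62 + 3.08 + 0.30 = 15.00
4. 1.25(8.3) + 1.5(1.4) = 10.38 + 2.10 = 12.48
The controlling combination is 3, giving 15.00 kPa.

15.00 kPa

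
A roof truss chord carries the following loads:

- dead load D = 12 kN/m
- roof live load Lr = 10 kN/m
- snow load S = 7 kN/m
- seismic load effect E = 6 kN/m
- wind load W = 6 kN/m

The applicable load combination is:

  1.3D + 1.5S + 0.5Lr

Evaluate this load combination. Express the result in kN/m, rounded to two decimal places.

31.10 kN/m

1.3(12) + 1.5(7) + 0.5(10) = 31.10
w_u = 31.10 kN/m.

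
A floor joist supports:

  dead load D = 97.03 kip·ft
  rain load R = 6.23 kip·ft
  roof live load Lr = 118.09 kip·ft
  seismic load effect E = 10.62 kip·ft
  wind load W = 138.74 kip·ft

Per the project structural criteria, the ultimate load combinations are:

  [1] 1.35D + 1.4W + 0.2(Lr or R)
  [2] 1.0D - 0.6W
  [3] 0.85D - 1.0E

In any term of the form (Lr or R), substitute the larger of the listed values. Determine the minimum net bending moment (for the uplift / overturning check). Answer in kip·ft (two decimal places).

(Lr or R) → Lr = 118.09 kip·ft.
[1] 1.35(97.03) + 1.4(138.74) + 0.2(118.09) = 348.84
[2] 1.0(97.03) - 0.6(138.74) = 97.03 - 83.24 = 13.79
[3] 0.85(97.03) - 1.0(10.62) = 82.48 - 10.62 = 71.86
Combination 2 gives the minimum: 13.79 kip·ft.

13.79 kip·ft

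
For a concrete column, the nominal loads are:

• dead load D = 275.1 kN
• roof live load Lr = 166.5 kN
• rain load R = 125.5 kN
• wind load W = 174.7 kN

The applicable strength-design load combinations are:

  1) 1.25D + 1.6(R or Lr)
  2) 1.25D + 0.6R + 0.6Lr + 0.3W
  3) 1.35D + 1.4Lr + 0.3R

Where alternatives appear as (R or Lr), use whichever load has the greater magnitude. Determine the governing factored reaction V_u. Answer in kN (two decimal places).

(R or Lr) → Lr = 166.5 kN.
1) 1.25(275.1) + 1.6(166.5) = 610.28
2) 1.25(275.1) + 0.6(125.5) + 0.6(166.5) + 0.3(174.7) = 571.49
3) 1.35(275.1) + 1.4(166.5) + 0.3(125.5) = 642.14
Maximum is from combination 3.

642.14 kN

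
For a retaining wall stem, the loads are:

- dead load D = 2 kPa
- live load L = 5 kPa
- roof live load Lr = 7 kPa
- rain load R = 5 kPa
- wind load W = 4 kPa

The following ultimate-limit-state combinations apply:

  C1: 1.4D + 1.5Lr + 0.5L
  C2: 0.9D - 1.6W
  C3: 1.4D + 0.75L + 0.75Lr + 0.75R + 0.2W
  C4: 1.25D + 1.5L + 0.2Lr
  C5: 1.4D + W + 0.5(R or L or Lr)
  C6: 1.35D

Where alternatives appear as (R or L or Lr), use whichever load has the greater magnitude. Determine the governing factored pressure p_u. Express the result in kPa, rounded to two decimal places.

16.35 kPa

(R or L or Lr) → Lr = 7 kPa.
C1: 1.4(2) + 1.5(7) + 0.5(5) = 2.80 + 10.50 + 2.50 = 15.80
C2: 0.9(2) - 1.6(4) = 1.80 - 6.40 = -4.60
C3: 1.4(2) + 0.75(5) + 0.75(7) + 0.75(5) + 0.2(4) = 2.80 + 3.75 + 5.25 + 3.75 + 0.80 = 16.35
C4: 1.25(2) + 1.5(5) + 0.2(7) = 2.50 + 7.50 + 1.40 = 11.40
C5: 1.4(2) + 1.0(4) + 0.5(7) = 2.80 + 4.00 + 3.50 = 10.30
C6: 1.35(2) = 2.70
Combination 3 governs: p_u = 16.35 kPa.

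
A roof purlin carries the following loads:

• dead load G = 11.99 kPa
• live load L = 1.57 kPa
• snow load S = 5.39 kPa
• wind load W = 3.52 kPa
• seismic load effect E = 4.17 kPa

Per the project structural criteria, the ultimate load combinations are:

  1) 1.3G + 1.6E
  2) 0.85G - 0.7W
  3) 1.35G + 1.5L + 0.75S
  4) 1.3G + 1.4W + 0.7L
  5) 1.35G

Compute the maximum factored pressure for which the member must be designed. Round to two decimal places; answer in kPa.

1) 1.3(11.99) + 1.6(4.17) = 15.59 + 6.67 = 22.26
2) 0.85(11.99) - 0.7(3.52) = 10.19 - 2.46 = 7.73
3) 1.35(11.99) + 1.5(1.57) + 0.75(5.39) = 22.58
4) 1.3(11.99) + 1.4(3.52) + 0.7(1.57) = 21.61
5) 1.35(11.99) = 16.19
The controlling combination is 3, giving 22.58 kPa.

22.58 kPa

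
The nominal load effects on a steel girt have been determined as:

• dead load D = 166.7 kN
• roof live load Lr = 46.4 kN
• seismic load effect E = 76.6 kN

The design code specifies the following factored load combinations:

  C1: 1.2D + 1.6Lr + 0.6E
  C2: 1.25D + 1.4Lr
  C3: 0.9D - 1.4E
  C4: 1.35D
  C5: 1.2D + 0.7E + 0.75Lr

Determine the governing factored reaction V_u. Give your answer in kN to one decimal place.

320.2 kN

C1: 1.2(166.7) + 1.6(46.4) + 0.6(76.6) = 320.2
C2: 1.25(166.7) + 1.4(46.4) = 273.3
C3: 0.9(166.7) - 1.4(76.6) = 42.8
C4: 1.35(166.7) = 225.0
C5: 1.2(166.7) + 0.7(76.6) + 0.75(46.4) = 288.5
Combination 1 governs: V_u = 320.2 kN.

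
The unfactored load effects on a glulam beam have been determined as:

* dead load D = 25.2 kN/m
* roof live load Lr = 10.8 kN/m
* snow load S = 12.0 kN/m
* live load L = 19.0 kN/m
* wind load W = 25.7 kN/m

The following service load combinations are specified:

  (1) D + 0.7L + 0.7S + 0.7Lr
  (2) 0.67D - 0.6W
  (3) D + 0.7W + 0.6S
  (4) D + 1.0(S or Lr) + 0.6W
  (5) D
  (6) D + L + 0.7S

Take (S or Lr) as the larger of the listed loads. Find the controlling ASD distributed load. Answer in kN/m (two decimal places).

54.46 kN/m

(S or Lr) → S = 12.0 kN/m.
(1) 1.0(25.2) + 0.7(19.0) + 0.7(12.0) + 0.7(10.8) = 54.46
(2) 0.67(25.2) - 0.6(25.7) = 1.46
(3) 1.0(25.2) + 0.7(25.7) + 0.6(12.0) = 50.39
(4) 1.0(25.2) + 1.0(12.0) + 0.6(25.7) = 52.62
(5) 1.0(25.2) = 25.20
(6) 1.0(25.2) + 1.0(19.0) + 0.7(12.0) = 52.60
Maximum is from combination 1.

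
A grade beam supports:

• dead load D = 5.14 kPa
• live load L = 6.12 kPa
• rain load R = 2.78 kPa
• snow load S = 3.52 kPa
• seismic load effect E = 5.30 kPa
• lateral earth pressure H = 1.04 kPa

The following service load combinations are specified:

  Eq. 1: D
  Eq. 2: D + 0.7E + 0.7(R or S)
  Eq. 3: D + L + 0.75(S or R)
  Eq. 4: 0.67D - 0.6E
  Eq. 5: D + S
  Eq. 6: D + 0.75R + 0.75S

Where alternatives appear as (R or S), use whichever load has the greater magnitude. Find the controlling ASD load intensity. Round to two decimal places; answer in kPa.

13.90 kPa

(R or S) → S = 3.52 kPa; (S or R) → S = 3.52 kPa.
Eq. 1: 1.0(5.14) = 5.14
Eq. 2: 1.0(5.14) + 0.7(5.30) + 0.7(3.52) = 5.14 + 3.71 + 2.46 = 11.31
Eq. 3: 1.0(5.14) + 1.0(6.12) + 0.75(3.52) = 5.14 + 6.12 + 2.64 = 13.90
Eq. 4: 0.67(5.14) - 0.6(5.30) = 3.44 - 3.18 = 0.26
Eq. 5: 1.0(5.14) + 1.0(3.52) = 5.14 + 3.52 = 8.66
Eq. 6: 1.0(5.14) + 0.75(2.78) + 0.75(3.52) = 5.14 + 2.09 + 2.64 = 9.87
Maximum is from combination 3.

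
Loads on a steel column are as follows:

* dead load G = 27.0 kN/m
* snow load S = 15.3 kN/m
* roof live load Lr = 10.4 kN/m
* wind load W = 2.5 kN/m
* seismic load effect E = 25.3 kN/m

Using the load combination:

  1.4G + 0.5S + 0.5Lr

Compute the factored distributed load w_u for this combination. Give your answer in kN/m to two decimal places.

1.4(27.0) + 0.5(15.3) + 0.5(10.4) = 50.65
w_u = 50.65 kN/m.

50.65 kN/m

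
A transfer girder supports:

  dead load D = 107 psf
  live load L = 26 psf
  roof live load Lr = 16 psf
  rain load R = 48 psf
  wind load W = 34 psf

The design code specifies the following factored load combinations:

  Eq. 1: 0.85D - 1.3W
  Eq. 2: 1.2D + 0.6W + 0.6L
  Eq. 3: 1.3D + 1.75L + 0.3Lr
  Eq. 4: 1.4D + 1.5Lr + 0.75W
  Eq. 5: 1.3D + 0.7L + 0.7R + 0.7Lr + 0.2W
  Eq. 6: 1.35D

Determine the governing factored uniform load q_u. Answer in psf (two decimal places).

Eq. 1: 0.85(107) - 1.3(34) = 46.75
Eq. 2: 1.2(107) + 0.6(34) + 0.6(26) = 164.40
Eq. 3: 1.3(107) + 1.75(26) + 0.3(16) = 189.40
Eq. 4: 1.4(107) + 1.5(16) + 0.75(34) = 199.30
Eq. 5: 1.3(107) + 0.7(26) + 0.7(48) + 0.7(16) + 0.2(34) = 208.90
Eq. 6: 1.35(107) = 144.45
Combination 5 governs: q_u = 208.90 psf.

208.90 psf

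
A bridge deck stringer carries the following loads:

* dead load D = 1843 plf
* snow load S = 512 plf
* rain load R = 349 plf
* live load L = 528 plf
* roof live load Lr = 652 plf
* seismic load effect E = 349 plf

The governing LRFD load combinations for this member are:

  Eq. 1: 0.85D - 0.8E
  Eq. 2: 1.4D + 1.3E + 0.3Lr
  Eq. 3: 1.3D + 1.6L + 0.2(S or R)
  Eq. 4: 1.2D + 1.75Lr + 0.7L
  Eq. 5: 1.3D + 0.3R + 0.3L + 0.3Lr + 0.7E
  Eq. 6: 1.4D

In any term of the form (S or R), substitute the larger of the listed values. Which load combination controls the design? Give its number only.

Combination 4

(S or R) → S = 512 plf.
Eq. 1: 0.85(1843) - 0.8(349) = 1566.6 - 279.2 = 1287.4
Eq. 2: 1.4(1843) + 1.3(349) + 0.3(652) = 2580.2 + 453.7 + 195.6 = 3229.5
Eq. 3: 1.3(1843) + 1.6(528) + 0.2(512) = 2395.9 + 844.8 + 102.4 = 3343.1
Eq. 4: 1.2(1843) + 1.75(652) + 0.7(528) = 2211.6 + 1141.0 + 369.6 = 3722.2
Eq. 5: 1.3(1843) + 0.3(349) + 0.3(528) + 0.3(652) + 0.7(349) = 2395.9 + 104.7 + 158.4 + 195.6 + 244.3 = 3098.9
Eq. 6: 1.4(1843) = 2580.2
The largest value is 3722.2 plf from combination 4.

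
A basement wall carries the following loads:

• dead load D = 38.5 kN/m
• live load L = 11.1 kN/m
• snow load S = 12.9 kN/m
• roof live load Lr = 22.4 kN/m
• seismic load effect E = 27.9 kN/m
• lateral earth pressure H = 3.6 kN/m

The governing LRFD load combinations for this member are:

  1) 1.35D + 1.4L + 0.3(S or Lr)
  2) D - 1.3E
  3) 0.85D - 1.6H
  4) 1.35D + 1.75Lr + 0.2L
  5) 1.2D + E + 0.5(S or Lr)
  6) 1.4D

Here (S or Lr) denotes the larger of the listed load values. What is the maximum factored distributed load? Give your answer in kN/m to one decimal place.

93.4 kN/m

(S or Lr) → Lr = 22.4 kN/m.
1) 1.35(38.5) + 1.4(11.1) + 0.3(22.4) = 74.2
2) 1.0(38.5) - 1.3(27.9) = 2.2
3) 0.85(38.5) - 1.6(3.6) = 27.0
4) 1.35(38.5) + 1.75(22.4) + 0.2(11.1) = 93.4
5) 1.2(38.5) + 1.0(27.9) + 0.5(22.4) = 85.3
6) 1.4(38.5) = 53.9
Maximum is from combination 4.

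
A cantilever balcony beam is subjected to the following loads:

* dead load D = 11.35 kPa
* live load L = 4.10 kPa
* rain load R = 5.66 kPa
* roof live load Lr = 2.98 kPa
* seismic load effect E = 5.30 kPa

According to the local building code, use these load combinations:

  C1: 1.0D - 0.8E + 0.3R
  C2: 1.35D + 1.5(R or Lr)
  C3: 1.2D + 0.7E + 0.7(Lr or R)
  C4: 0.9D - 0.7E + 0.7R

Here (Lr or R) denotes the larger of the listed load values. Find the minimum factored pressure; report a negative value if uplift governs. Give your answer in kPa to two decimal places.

8.81 kPa

(R or Lr) → R = 5.66 kPa; (Lr or R) → R = 5.66 kPa.
C1: 1.0(11.35) - 0.8(5.30) + 0.3(5.66) = 11.35 - 4.24 + 1.70 = 8.81
C2: 1.35(11.35) + 1.5(5.66) = 15.32 + 8.49 = 23.81
C3: 1.2(11.35) + 0.7(5.30) + 0.7(5.66) = 13.62 + 3.71 + 3.96 = 21.29
C4: 0.9(11.35) - 0.7(5.30) + 0.7(5.66) = 10.22 - 3.71 + 3.96 = 10.47
Combination 1 gives the minimum: 8.81 kPa.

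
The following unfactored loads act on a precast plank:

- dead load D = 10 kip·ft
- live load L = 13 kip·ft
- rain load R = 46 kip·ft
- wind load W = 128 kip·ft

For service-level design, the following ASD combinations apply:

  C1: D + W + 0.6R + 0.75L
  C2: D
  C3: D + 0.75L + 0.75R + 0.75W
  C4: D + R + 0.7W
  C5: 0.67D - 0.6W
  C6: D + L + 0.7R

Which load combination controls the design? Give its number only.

Combination 1

C1: 1.0(10) + 1.0(128) + 0.6(46) + 0.75(13) = 10.0 + 128.0 + 27.6 + 9.8 = 175.4
C2: 1.0(10) = 10.0
C3: 1.0(10) + 0.75(13) + 0.75(46) + 0.75(128) = 10.0 + 9.8 + 34.5 + 96.0 = 150.3
C4: 1.0(10) + 1.0(46) + 0.7(128) = 10.0 + 46.0 + 89.6 = 145.6
C5: 0.67(10) - 0.6(128) = 6.7 - 76.8 = -70.1
C6: 1.0(10) + 1.0(13) + 0.7(46) = 10.0 + 13.0 + 32.2 = 55.2
The largest value is 175.4 kip·ft from combination 1.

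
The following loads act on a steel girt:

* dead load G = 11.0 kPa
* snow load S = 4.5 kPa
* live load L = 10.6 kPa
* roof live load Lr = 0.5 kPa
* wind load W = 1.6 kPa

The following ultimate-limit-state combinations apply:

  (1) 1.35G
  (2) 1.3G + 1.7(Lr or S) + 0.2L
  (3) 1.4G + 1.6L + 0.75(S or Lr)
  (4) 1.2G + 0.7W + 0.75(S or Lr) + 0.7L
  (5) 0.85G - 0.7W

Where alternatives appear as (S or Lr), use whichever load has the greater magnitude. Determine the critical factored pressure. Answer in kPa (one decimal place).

(Lr or S) → S = 4.5 kPa; (S or Lr) → S = 4.5 kPa.
(1) 1.35(11.0) = 14.9
(2) 1.3(11.0) + 1.7(4.5) + 0.2(10.6) = 14.3 + 7.7 + 2.1 = 24.1
(3) 1.4(11.0) + 1.6(10.6) + 0.75(4.5) = 35.7
(4) 1.2(11.0) + 0.7(1.6) + 0.75(4.5) + 0.7(10.6) = 13.2 + 1.1 + 3.4 + 7.4 = 25.1
(5) 0.85(11.0) - 0.7(1.6) = 8.2
Maximum is from combination 3.

35.7 kPa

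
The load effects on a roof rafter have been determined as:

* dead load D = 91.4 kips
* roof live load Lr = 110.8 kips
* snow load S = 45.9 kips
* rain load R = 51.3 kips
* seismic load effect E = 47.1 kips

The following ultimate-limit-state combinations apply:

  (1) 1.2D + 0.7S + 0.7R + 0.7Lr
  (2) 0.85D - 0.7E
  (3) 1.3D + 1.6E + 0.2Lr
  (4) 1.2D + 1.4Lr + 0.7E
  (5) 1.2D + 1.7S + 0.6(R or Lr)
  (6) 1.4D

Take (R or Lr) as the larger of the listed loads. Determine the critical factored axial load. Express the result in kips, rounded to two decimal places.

(R or Lr) → Lr = 110.8 kips.
(1) 1.2(91.4) + 0.7(45.9) + 0.7(51.3) + 0.7(110.8) = 255.28
(2) 0.85(91.4) - 0.7(47.1) = 44.72
(3) 1.3(91.4) + 1.6(47.1) + 0.2(110.8) = 216.34
(4) 1.2(91.4) + 1.4(110.8) + 0.7(47.1) = 297.77
(5) 1.2(91.4) + 1.7(45.9) + 0.6(110.8) = 254.19
(6) 1.4(91.4) = 127.96
Combination 4 governs: P_u = 297.77 kips.

297.77 kips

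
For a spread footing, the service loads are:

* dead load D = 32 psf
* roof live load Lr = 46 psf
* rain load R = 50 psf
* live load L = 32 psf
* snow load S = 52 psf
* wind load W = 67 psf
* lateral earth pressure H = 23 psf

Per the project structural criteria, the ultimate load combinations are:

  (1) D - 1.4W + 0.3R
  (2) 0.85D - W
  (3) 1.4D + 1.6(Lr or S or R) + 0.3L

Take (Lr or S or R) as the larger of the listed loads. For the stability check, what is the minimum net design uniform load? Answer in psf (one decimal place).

(Lr or S or R) → S = 52 psf.
(1) 1.0(32) - 1.4(67) + 0.3(50) = 32.0 - 93.8 + 15.0 = -46.8
(2) 0.85(32) - 1.0(67) = 27.2 - 67.0 = -39.8
(3) 1.4(32) + 1.6(52) + 0.3(32) = 44.8 + 83.2 + 9.6 = 137.6
Combination 1 gives the minimum: -46.8 psf.

-46.8 psf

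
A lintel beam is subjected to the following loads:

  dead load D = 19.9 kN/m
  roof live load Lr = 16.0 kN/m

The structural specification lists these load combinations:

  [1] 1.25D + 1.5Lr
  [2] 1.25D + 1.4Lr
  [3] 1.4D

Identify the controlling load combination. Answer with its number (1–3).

Combination 1

[1] 1.25(19.9) + 1.5(16.0) = 24.88 + 24.00 = 48.88
[2] 1.25(19.9) + 1.4(16.0) = 24.88 + 22.40 = 47.28
[3] 1.4(19.9) = 27.86
The largest value is 48.88 kN/m from combination 1.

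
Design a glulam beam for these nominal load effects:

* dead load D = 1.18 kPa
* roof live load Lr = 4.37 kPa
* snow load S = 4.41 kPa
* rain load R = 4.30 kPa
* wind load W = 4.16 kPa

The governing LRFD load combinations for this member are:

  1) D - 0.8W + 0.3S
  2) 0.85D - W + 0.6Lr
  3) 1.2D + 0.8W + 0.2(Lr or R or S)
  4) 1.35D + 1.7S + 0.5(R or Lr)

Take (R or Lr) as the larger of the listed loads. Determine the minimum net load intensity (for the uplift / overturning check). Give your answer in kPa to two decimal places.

-0.83 kPa

(Lr or R or S) → S = 4.41 kPa; (R or Lr) → Lr = 4.37 kPa.
1) 1.0(1.18) - 0.8(4.16) + 0.3(4.41) = 1.18 - 3.33 + 1.32 = -0.83
2) 0.85(1.18) - 1.0(4.16) + 0.6(4.37) = 1.00 - 4.16 + 2.62 = -0.54
3) 1.2(1.18) + 0.8(4.16) + 0.2(4.41) = 1.42 + 3.33 + 0.88 = 5.63
4) 1.35(1.18) + 1.7(4.41) + 0.5(4.37) = 1.59 + 7.50 + 2.19 = 11.28
Combination 1 gives the minimum: -0.83 kPa.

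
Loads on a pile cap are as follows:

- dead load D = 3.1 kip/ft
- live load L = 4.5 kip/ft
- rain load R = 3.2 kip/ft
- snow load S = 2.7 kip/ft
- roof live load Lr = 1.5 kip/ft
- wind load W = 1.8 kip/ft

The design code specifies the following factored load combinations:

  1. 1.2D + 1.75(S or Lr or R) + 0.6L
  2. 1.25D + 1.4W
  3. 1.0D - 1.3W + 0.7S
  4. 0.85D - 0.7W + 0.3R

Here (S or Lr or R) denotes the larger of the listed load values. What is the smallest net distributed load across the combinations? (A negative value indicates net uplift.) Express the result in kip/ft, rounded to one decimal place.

(S or Lr or R) → R = 3.2 kip/ft.
1. 1.2(3.1) + 1.75(3.2) + 0.6(4.5) = 3.7 + 5.6 + 2.7 = 12.0
2. 1.25(3.1) + 1.4(1.8) = 3.9 + 2.5 = 6.4
3. 1.0(3.1) - 1.3(1.8) + 0.7(2.7) = 3.1 - 2.3 + 1.9 = 2.7
4. 0.85(3.1) - 0.7(1.8) + 0.3(3.2) = 2.6 - 1.3 + 1.0 = 2.3
Combination 4 gives the minimum: 2.3 kip/ft.

2.3 kip/ft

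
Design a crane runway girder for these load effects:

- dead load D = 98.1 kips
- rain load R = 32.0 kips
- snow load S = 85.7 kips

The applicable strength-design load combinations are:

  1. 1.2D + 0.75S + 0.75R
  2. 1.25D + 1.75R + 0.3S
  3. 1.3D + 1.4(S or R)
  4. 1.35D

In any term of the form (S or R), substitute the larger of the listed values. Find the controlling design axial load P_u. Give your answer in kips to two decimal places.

247.51 kips

(S or R) → S = 85.7 kips.
1. 1.2(98.1) + 0.75(85.7) + 0.75(32.0) = 117.72 + 64.28 + 24.00 = 206.00
2. 1.25(98.1) + 1.75(32.0) + 0.3(85.7) = 122.63 + 56.00 + 25.71 = 204.34
3. 1.3(98.1) + 1.4(85.7) = 127.53 + 119.98 = 247.51
4. 1.35(98.1) = 132.44
Combination 3 governs: P_u = 247.51 kips.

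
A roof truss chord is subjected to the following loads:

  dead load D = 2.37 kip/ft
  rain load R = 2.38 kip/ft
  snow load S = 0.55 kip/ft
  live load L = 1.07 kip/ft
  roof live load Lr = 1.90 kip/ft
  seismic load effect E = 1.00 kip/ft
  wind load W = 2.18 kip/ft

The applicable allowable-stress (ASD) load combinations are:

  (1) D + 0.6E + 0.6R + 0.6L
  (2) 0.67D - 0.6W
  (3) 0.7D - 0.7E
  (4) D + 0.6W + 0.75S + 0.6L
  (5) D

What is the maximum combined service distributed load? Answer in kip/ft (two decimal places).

(1) 1.0(2.37) + 0.6(1.00) + 0.6(2.38) + 0.6(1.07) = 5.04
(2) 0.67(2.37) - 0.6(2.18) = 0.28
(3) 0.7(2.37) - 0.7(1.00) = 0.96
(4) 1.0(2.37) + 0.6(2.18) + 0.75(0.55) + 0.6(1.07) = 4.73
(5) 1.0(2.37) = 2.37
Combination 1 governs: w = 5.04 kip/ft.

5.04 kip/ft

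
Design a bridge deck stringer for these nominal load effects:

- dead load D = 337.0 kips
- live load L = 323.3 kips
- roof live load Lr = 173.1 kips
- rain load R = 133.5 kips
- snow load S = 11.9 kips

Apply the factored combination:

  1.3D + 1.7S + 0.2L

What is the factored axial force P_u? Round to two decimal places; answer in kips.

1.3(337.0) + 1.7(11.9) + 0.2(323.3) = 522.99
P_u = 522.99 kips.

522.99 kips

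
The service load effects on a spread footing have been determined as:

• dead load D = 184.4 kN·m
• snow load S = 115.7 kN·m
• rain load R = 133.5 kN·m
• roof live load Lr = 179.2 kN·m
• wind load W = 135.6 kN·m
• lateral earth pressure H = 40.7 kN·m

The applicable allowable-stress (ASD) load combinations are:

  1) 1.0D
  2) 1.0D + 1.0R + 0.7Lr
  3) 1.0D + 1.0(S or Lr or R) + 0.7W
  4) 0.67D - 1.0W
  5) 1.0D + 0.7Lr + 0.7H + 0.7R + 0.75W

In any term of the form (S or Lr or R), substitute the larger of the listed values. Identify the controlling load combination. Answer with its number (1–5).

Combination 5

(S or Lr or R) → Lr = 179.2 kN·m.
1) 1.0(184.4) = 184.40
2) 1.0(184.4) + 1.0(133.5) + 0.7(179.2) = 443.34
3) 1.0(184.4) + 1.0(179.2) + 0.7(135.6) = 458.52
4) 0.67(184.4) - 1.0(135.6) = -12.05
5) 1.0(184.4) + 0.7(179.2) + 0.7(40.7) + 0.7(133.5) + 0.75(135.6) = 533.48
The largest value is 533.48 kN·m from combination 5.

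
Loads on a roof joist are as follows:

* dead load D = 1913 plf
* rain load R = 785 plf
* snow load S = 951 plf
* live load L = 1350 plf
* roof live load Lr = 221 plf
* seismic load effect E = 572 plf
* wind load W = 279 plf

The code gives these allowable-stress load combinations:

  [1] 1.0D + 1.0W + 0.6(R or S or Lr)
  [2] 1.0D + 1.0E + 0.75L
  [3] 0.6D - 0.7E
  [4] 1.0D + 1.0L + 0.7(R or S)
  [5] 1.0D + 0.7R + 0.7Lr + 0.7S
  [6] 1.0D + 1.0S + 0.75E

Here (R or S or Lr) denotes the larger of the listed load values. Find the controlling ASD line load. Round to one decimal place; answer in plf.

(R or S or Lr) → S = 951 plf; (R or S) → S = 951 plf.
[1] 1.0(1913) + 1.0(279) + 0.6(951) = 1913.0 + 279.0 + 570.6 = 2762.6
[2] 1.0(1913) + 1.0(572) + 0.75(1350) = 1913.0 + 572.0 + 1012.5 = 3497.5
[3] 0.6(1913) - 0.7(572) = 1147.8 - 400.4 = 747.4
[4] 1.0(1913) + 1.0(1350) + 0.7(951) = 1913.0 + 1350.0 + 665.7 = 3928.7
[5] 1.0(1913) + 0.7(785) + 0.7(221) + 0.7(951) = 1913.0 + 549.5 + 154.7 + 665.7 = 3282.9
[6] 1.0(1913) + 1.0(951) + 0.75(572) = 1913.0 + 951.0 + 429.0 = 3293.0
Combination 4 governs: w = 3928.7 plf.

3928.7 plf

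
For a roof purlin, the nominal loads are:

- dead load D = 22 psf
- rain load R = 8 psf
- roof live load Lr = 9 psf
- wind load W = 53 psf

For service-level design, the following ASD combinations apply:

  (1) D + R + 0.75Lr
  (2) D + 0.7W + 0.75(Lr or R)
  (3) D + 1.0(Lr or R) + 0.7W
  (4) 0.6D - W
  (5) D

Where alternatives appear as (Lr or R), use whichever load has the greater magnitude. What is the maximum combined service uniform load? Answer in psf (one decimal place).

68.1 psf

(Lr or R) → Lr = 9 psf.
(1) 1.0(22) + 1.0(8) + 0.75(9) = 22.0 + 8.0 + 6.8 = 36.8
(2) 1.0(22) + 0.7(53) + 0.75(9) = 22.0 + 37.1 + 6.8 = 65.9
(3) 1.0(22) + 1.0(9) + 0.7(53) = 22.0 + 9.0 + 37.1 = 68.1
(4) 0.6(22) - 1.0(53) = 13.2 - 53.0 = -39.8
(5) 1.0(22) = 22.0
Maximum is from combination 3.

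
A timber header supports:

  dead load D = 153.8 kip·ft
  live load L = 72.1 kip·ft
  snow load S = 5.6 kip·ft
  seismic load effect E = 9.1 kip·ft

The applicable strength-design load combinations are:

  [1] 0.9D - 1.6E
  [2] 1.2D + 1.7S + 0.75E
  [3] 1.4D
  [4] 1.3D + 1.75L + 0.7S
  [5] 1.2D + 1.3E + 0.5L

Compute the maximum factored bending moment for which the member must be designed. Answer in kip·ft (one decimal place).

330.0 kip·ft

[1] 0.9(153.8) - 1.6(9.1) = 123.9
[2] 1.2(153.8) + 1.7(5.6) + 0.75(9.1) = 184.6 + 9.5 + 6.8 = 200.9
[3] 1.4(153.8) = 215.3
[4] 1.3(153.8) + 1.75(72.1) + 0.7(5.6) = 199.9 + 126.2 + 3.9 = 330.0
[5] 1.2(153.8) + 1.3(9.1) + 0.5(72.1) = 232.4
The controlling combination is 4, giving 330.0 kip·ft.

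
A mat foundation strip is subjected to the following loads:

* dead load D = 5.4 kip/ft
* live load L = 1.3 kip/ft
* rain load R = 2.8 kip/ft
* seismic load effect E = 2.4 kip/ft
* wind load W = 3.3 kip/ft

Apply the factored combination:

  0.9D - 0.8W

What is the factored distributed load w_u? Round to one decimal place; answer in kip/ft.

2.2 kip/ft

0.9(5.4) - 0.8(3.3) = 2.2
w_u = 2.2 kip/ft.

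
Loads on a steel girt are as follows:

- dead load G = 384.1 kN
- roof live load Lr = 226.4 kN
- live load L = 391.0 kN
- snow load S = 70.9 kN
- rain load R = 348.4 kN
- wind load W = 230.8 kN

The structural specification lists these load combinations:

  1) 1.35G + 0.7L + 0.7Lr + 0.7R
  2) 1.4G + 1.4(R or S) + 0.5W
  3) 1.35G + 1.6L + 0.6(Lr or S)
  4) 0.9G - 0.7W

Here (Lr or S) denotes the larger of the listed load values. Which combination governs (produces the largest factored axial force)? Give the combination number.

Combination 3

(R or S) → R = 348.4 kN; (Lr or S) → Lr = 226.4 kN.
1) 1.35(384.1) + 0.7(391.0) + 0.7(226.4) + 0.7(348.4) = 1194.6
2) 1.4(384.1) + 1.4(348.4) + 0.5(230.8) = 1140.9
3) 1.35(384.1) + 1.6(391.0) + 0.6(226.4) = 1280.0
4) 0.9(384.1) - 0.7(230.8) = 184.1
The largest value is 1280.0 kN from combination 3.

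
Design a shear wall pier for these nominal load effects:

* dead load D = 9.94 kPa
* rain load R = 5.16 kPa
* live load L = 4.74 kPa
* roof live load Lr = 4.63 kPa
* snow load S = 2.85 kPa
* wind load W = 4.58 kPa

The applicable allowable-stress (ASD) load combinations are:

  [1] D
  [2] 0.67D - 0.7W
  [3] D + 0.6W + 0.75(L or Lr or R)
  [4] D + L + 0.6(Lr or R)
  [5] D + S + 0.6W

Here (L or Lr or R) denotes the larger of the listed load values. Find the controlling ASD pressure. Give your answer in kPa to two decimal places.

(L or Lr or R) → R = 5.16 kPa; (Lr or R) → R = 5.16 kPa.
[1] 1.0(9.94) = 9.94
[2] 0.67(9.94) - 0.7(4.58) = 6.66 - 3.21 = 3.45
[3] 1.0(9.94) + 0.6(4.58) + 0.75(5.16) = 9.94 + 2.75 + 3.87 = 16.56
[4] 1.0(9.94) + 1.0(4.74) + 0.6(5.16) = 9.94 + 4.74 + 3.10 = 17.78
[5] 1.0(9.94) + 1.0(2.85) + 0.6(4.58) = 9.94 + 2.85 + 2.75 = 15.54
The controlling combination is 4, giving 17.78 kPa.

17.78 kPa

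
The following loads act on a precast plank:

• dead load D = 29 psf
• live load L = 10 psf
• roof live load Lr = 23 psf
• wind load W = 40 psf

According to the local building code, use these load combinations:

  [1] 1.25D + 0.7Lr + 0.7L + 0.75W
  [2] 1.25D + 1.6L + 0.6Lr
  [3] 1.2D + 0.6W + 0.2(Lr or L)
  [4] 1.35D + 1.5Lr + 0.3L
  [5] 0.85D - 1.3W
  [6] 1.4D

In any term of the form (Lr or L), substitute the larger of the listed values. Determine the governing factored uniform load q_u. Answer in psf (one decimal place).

89.4 psf

(Lr or L) → Lr = 23 psf.
[1] 1.25(29) + 0.7(23) + 0.7(10) + 0.75(40) = 36.3 + 16.1 + 7.0 + 30.0 = 89.4
[2] 1.25(29) + 1.6(10) + 0.6(23) = 36.3 + 16.0 + 13.8 = 66.1
[3] 1.2(29) + 0.6(40) + 0.2(23) = 34.8 + 24.0 + 4.6 = 63.4
[4] 1.35(29) + 1.5(23) + 0.3(10) = 39.2 + 34.5 + 3.0 = 76.7
[5] 0.85(29) - 1.3(40) = -27.4
[6] 1.4(29) = 40.6
Combination 1 governs: q_u = 89.4 psf.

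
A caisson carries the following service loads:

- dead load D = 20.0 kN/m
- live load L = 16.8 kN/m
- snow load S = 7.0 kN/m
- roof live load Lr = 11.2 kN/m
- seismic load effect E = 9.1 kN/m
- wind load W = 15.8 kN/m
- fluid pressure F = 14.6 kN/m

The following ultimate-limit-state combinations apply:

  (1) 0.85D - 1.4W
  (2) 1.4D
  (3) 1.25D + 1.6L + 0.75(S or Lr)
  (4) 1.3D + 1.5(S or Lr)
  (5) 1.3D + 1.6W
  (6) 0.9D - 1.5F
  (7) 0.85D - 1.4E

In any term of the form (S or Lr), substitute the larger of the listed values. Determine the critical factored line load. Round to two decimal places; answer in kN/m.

60.28 kN/m

(S or Lr) → Lr = 11.2 kN/m.
(1) 0.85(20.0) - 1.4(15.8) = 17.00 - 22.12 = -5.12
(2) 1.4(20.0) = 28.00
(3) 1.25(20.0) + 1.6(16.8) + 0.75(11.2) = 25.00 + 26.88 + 8.40 = 60.28
(4) 1.3(20.0) + 1.5(11.2) = 26.00 + 16.80 = 42.80
(5) 1.3(20.0) + 1.6(15.8) = 26.00 + 25.28 = 51.28
(6) 0.9(20.0) - 1.5(14.6) = 18.00 - 21.90 = -3.90
(7) 0.85(20.0) - 1.4(9.1) = 17.00 - 12.74 = 4.26
Combination 3 governs: w_u = 60.28 kN/m.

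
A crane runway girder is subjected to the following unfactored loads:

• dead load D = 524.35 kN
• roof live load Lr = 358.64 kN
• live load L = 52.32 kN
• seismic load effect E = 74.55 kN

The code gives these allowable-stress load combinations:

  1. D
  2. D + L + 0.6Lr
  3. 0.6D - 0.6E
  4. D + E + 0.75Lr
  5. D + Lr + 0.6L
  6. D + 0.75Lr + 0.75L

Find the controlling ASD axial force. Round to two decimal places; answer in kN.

914.38 kN

1. 1.0(524.35) = 524.35
2. 1.0(524.35) + 1.0(52.32) + 0.6(358.64) = 524.35 + 52.32 + 215.18 = 791.85
3. 0.6(524.35) - 0.6(74.55) = 314.61 - 44.73 = 269.88
4. 1.0(524.35) + 1.0(74.55) + 0.75(358.64) = 524.35 + 74.55 + 268.98 = 867.88
5. 1.0(524.35) + 1.0(358.64) + 0.6(52.32) = 524.35 + 358.64 + 31.39 = 914.38
6. 1.0(524.35) + 0.75(358.64) + 0.75(52.32) = 524.35 + 268.98 + 39.24 = 832.57
Maximum is from combination 5.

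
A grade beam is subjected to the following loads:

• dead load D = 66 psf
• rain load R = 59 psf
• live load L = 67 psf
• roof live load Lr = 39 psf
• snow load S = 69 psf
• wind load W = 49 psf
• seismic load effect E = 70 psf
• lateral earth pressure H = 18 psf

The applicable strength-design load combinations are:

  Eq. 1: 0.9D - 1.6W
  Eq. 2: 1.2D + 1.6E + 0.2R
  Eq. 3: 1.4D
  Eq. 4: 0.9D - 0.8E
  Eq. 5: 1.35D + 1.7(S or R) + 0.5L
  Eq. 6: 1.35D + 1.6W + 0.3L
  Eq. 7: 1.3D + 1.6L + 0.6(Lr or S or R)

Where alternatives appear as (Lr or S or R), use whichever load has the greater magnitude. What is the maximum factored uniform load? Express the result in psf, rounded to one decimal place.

(S or R) → S = 69 psf; (Lr or S or R) → S = 69 psf.
Eq. 1: 0.9(66) - 1.6(49) = 59.4 - 78.4 = -19.0
Eq. 2: 1.2(66) + 1.6(70) + 0.2(59) = 79.2 + 112.0 + 11.8 = 203.0
Eq. 3: 1.4(66) = 92.4
Eq. 4: 0.9(66) - 0.8(70) = 59.4 - 56.0 = 3.4
Eq. 5: 1.35(66) + 1.7(69) + 0.5(67) = 89.1 + 117.3 + 33.5 = 239.9
Eq. 6: 1.35(66) + 1.6(49) + 0.3(67) = 89.1 + 78.4 + 20.1 = 187.6
Eq. 7: 1.3(66) + 1.6(67) + 0.6(69) = 85.8 + 107.2 + 41.4 = 234.4
Combination 5 governs: q_u = 239.9 psf.

239.9 psf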